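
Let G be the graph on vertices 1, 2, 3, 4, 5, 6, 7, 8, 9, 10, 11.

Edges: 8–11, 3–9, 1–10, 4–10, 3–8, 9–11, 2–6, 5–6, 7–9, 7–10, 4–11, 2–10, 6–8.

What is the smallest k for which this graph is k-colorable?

3

The cycle 10-4-11-9-7-10 has odd length 5, so it cannot be 2-colored; at least 3 colors are needed.
A valid assignment using 3 colors: 1=b, 2=b, 3=a, 4=b, 5=b, 6=a, 7=c, 8=b, 9=b, 10=a, 11=a. Every edge joins two different colors.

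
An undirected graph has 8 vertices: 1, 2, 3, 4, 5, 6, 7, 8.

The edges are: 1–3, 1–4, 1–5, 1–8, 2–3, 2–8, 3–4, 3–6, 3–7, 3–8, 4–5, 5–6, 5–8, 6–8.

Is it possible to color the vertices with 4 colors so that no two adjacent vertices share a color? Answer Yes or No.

Yes

The chromatic number is 3. 1, 3, 8 form a triangle, so at least 3 colors are needed.
A valid assignment using 3 colors: 1=green, 2=green, 3=red, 4=blue, 5=red, 6=green, 7=blue, 8=blue.
Since 4 ≥ 3, a proper 4-coloring certainly exists.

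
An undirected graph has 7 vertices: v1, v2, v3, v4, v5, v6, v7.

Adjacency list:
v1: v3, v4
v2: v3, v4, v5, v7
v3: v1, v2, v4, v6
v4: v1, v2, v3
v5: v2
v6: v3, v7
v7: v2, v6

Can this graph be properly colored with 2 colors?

v1, v3, v4 form a triangle, so at least 3 colors are needed.
So 2 colors are not enough.

No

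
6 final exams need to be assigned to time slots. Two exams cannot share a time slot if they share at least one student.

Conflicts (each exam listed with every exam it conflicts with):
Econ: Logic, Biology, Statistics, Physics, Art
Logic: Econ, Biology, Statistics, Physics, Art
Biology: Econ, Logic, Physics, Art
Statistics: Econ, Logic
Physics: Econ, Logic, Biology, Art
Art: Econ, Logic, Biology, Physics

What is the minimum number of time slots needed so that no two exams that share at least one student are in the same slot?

5

Econ, Logic, Biology, Physics, Art pairwise conflict, so at least 5 time slots are needed.
5 time slots suffice: time slot 1 → {Logic}; time slot 2 → {Econ}; time slot 3 → {Statistics, Physics}; time slot 4 → {Biology}; time slot 5 → {Art}. Each listed conflict is separated.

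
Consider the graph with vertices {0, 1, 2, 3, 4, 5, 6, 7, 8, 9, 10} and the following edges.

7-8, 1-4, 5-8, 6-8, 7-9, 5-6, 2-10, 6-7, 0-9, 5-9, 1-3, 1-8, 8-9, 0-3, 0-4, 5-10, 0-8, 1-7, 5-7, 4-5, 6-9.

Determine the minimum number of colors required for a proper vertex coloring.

5, 6, 7, 8, 9 form a clique, so at least 5 colors are needed.
5 colors suffice: color red → {3, 4, 8, 10}; color blue → {0, 1, 2, 5}; color green → {7}; color yellow → {9}; color purple → {6}. No two adjacent vertices share a color.

5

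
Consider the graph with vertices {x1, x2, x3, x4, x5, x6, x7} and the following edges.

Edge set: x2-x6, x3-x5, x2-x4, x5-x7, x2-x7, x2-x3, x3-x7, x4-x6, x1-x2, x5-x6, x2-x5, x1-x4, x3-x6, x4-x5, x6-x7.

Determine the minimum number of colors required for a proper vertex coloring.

5

x2, x3, x5, x6, x7 are mutually adjacent (a clique of size 5), so at least 5 colors are needed.
5 colors suffice: color 1 → {x2}; color 2 → {x1, x6}; color 3 → {x5}; color 4 → {x4, x7}; color 5 → {x3}. No two adjacent vertices share a color.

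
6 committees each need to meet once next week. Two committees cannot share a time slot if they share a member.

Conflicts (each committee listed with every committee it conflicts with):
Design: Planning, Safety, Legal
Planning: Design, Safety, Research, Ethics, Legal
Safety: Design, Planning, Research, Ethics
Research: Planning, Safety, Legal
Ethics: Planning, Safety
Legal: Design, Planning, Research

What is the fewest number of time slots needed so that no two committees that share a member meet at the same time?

3

Planning, Safety, Ethics are mutually in conflict, so at least 3 time slots are needed.
Using 3 time slots: Design=3, Planning=1, Safety=2, Research=3, Ethics=3, Legal=2. Each listed conflict is separated.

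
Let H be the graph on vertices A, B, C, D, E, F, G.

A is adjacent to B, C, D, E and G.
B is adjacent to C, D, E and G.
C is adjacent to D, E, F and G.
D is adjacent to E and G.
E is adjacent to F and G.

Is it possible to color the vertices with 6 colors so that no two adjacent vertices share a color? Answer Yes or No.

Yes

The chromatic number is 6. A, B, C, D, E, G are pairwise adjacent (a clique of size 6), so at least 6 colors are needed.
6 colors suffice: color 1 → {E}; color 2 → {C}; color 3 → {D, F}; color 4 → {G}; color 5 → {B}; color 6 → {A}.
That is already a proper 6-coloring.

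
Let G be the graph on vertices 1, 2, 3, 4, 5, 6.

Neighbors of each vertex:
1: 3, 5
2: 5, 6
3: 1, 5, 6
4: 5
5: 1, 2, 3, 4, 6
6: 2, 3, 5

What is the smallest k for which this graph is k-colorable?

3

3, 5, 6 form a triangle, so at least 3 colors are needed.
One proper 3-coloring: 1=c, 2=b, 3=b, 4=b, 5=a, 6=c. Every edge joins two different colors.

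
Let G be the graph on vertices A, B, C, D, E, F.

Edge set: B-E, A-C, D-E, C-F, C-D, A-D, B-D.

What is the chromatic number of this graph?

B, D, E are pairwise adjacent, so at least 3 colors are needed.
3 colors suffice: A=green, B=green, C=blue, D=red, E=blue, F=red. Every edge joins two different colors.

3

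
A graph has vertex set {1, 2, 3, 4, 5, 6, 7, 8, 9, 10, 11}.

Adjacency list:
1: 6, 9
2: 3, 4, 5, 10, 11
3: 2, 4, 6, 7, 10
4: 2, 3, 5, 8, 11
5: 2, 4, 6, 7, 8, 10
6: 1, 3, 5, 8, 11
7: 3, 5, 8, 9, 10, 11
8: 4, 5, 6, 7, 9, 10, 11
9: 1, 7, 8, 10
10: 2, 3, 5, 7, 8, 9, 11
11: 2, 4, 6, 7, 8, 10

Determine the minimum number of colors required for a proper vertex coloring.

7, 8, 9, 10 form a clique, so at least 4 colors are needed.
4 colors suffice: color a → {4, 6, 10}; color b → {1, 3, 8}; color c → {2, 7}; color d → {5, 9, 11}. Each edge has distinct colors on its endpoints.

4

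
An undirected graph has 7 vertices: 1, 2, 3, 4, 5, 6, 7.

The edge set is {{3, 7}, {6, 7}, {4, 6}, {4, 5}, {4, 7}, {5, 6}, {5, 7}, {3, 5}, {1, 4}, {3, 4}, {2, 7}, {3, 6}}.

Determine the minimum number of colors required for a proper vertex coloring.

5

3, 4, 5, 6, 7 are mutually adjacent (a clique of size 5), so at least 5 colors are needed.
One proper 5-coloring: 1=b, 2=a, 3=c, 4=a, 5=e, 6=d, 7=b. Every edge joins two different colors.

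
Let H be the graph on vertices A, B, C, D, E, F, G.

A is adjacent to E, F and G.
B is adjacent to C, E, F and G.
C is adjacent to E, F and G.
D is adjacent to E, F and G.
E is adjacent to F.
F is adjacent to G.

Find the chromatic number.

4

B, C, E, F form a clique, so at least 4 colors are needed.
4 colors suffice: color 1 → {F}; color 2 → {E, G}; color 3 → {A, C, D}; color 4 → {B}. Every edge joins two different colors.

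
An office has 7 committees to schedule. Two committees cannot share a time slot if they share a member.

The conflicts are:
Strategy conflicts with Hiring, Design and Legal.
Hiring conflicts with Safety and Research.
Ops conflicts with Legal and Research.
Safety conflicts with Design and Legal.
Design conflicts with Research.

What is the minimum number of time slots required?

The cycle Research-Hiring-Strategy-Legal-Ops-Research has odd length 5, so it cannot be 2-colored; at least 3 time slots are needed.
Using 3 time slots: Strategy=1, Hiring=2, Ops=3, Safety=1, Design=2, Legal=2, Research=1. Each listed conflict is separated.

3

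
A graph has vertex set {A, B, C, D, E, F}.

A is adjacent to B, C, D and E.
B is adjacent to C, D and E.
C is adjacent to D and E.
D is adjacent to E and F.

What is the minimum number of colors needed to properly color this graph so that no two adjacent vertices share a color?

A, B, C, D, E are pairwise adjacent (a clique of size 5), so at least 5 colors are needed.
One proper 5-coloring: A=2, B=3, C=4, D=1, E=5, F=2. Each edge has distinct colors on its endpoints.

5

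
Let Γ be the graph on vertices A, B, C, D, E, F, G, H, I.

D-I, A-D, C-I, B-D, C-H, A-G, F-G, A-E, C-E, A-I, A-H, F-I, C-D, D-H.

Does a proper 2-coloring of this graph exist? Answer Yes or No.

C, D, H are mutually adjacent, so at least 3 colors are needed.
So 2 colors are not enough.

No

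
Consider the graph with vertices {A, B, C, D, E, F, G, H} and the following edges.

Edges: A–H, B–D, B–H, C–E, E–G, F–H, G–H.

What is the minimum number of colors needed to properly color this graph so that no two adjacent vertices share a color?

B and H are adjacent, so at least 2 colors are needed.
2 colors suffice: color 1 → {D, E, H}; color 2 → {A, B, C, F, G}. Every edge joins two different colors.

2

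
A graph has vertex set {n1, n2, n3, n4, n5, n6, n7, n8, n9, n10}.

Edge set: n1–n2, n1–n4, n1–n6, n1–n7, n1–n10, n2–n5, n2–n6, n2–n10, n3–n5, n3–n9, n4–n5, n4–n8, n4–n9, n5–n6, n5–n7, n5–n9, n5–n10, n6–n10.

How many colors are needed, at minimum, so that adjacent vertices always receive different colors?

n2, n5, n6, n10 form a clique, so at least 4 colors are needed.
4 colors suffice: n1=1, n2=4, n3=2, n4=2, n5=1, n6=3, n7=2, n8=1, n9=3, n10=2. Each edge has distinct colors on its endpoints.

4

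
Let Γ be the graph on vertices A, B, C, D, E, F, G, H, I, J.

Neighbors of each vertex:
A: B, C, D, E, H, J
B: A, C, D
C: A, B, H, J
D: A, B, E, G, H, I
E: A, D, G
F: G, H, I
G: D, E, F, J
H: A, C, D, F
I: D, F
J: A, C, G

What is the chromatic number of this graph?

3

A, C, J form a triangle, so at least 3 colors are needed.
3 colors suffice: A=1, B=3, C=2, D=2, E=3, F=2, G=1, H=3, I=1, J=3. Every edge joins two different colors.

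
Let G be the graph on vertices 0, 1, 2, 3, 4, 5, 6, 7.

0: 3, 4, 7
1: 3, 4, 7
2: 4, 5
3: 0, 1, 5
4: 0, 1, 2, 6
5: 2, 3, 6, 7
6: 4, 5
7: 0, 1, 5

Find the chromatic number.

3

The cycle 4-6-5-3-0-4 has odd length 5, so it cannot be 2-colored; at least 3 colors are needed.
3 colors suffice: color a → {4, 5}; color b → {0, 1, 2, 6}; color c → {3, 7}. No two adjacent vertices share a color.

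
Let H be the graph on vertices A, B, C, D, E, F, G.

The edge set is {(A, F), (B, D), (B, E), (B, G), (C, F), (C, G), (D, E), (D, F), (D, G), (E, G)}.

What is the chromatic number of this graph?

B, D, E, G are pairwise adjacent (a clique of size 4), so at least 4 colors are needed.
4 colors suffice: color red → {A, C, D}; color blue → {F, G}; color green → {B}; color yellow → {E}. Every edge joins two different colors.

4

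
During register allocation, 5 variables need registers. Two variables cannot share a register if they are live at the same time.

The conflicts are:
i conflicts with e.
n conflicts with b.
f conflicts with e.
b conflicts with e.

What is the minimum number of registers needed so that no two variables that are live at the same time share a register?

2

f and e conflict, so at least 2 registers are needed.
2 registers suffice: register 1 → {n, e}; register 2 → {i, f, b}. No two conflicting variables share a register.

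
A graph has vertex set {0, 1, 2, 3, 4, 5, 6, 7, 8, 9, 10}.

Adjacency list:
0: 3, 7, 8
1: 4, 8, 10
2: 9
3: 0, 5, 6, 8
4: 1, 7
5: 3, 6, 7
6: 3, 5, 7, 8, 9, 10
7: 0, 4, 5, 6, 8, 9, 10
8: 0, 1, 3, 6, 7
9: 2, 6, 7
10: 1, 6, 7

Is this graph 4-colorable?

Yes

The chromatic number is 3. 6, 7, 9 are mutually adjacent, so at least 3 colors are needed.
3 colors suffice: color red → {1, 2, 3, 7}; color blue → {0, 4, 6}; color green → {5, 8, 9, 10}.
Since 4 ≥ 3, a proper 4-coloring certainly exists.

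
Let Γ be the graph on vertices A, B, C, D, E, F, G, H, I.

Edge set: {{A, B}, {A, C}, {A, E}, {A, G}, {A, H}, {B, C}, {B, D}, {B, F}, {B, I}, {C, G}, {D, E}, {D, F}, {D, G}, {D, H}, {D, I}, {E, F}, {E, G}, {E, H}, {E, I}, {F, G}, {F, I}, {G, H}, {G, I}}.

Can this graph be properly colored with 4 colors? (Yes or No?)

D, E, F, G, I form a clique, so at least 5 colors are needed.
So 4 colors are not enough.

No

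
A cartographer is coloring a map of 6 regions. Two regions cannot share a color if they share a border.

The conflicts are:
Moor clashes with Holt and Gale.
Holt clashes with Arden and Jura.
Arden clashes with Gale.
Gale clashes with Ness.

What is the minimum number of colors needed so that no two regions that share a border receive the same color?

2

Moor and Holt conflict, so at least 2 colors are needed.
One proper 2-coloring: Moor=2, Holt=1, Arden=2, Gale=1, Jura=2, Ness=2. No two conflicting regions share a color.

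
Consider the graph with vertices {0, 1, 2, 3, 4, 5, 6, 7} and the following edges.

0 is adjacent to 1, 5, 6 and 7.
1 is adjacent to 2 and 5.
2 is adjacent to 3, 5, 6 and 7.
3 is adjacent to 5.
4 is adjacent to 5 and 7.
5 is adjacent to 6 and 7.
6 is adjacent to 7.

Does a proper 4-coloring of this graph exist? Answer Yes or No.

The chromatic number is 4. 2, 5, 6, 7 form a clique, so at least 4 colors are needed.
4 colors suffice: color a → {5}; color b → {1, 3, 7}; color c → {0, 2, 4}; color d → {6}.
That is already a proper 4-coloring.

Yes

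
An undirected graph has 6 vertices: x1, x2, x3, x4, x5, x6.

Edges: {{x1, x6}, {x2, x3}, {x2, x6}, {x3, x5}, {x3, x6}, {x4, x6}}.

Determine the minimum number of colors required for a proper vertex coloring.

x2, x3, x6 are pairwise adjacent, so at least 3 colors are needed.
3 colors suffice: color 1 → {x5, x6}; color 2 → {x1, x3, x4}; color 3 → {x2}. Every edge joins two different colors.

3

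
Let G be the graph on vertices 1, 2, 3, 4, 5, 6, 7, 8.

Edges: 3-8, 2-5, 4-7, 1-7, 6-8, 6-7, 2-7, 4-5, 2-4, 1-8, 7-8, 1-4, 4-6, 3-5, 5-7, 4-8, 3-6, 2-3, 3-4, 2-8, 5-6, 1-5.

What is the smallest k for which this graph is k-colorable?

4

3, 4, 5, 6 are mutually adjacent (a clique of size 4), so at least 4 colors are needed.
4 colors suffice: 1=yellow, 2=yellow, 3=green, 4=red, 5=blue, 6=yellow, 7=green, 8=blue. Every edge joins two different colors.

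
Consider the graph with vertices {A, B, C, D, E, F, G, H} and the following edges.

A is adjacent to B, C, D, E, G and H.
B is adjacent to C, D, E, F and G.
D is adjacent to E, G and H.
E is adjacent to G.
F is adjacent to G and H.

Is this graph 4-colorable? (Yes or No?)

No

A, B, D, E, G form a clique, so at least 5 colors are needed.
So 4 colors are not enough.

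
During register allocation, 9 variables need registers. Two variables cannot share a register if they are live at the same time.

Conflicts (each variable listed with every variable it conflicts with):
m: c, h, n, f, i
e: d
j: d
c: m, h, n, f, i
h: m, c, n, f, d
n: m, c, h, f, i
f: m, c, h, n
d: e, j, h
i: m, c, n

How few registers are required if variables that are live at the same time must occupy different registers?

5

m, c, h, n, f are mutually in conflict, so at least 5 registers are needed.
5 registers suffice: register 1 → {c, d}; register 2 → {m, e, j}; register 3 → {n}; register 4 → {h, i}; register 5 → {f}. Every pair that conflicts lands in different registers.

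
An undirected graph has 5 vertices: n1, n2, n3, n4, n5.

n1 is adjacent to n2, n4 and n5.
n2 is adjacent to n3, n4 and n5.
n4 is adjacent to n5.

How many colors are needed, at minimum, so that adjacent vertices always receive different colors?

4

n1, n2, n4, n5 are pairwise adjacent (a clique of size 4), so at least 4 colors are needed.
4 colors suffice: color 1 → {n2}; color 2 → {n1, n3}; color 3 → {n4}; color 4 → {n5}. No two adjacent vertices share a color.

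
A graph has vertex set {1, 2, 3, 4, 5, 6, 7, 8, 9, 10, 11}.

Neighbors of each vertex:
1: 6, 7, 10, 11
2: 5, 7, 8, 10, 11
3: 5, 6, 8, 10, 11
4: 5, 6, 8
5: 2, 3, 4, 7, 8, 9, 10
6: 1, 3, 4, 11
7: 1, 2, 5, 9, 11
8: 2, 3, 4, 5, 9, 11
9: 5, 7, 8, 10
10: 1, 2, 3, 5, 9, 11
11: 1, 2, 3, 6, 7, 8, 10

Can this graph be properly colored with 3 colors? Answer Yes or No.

The chromatic number is 3. 2, 5, 10 are pairwise adjacent, so at least 3 colors are needed.
3 colors suffice: color red → {5, 11}; color blue → {6, 7, 8, 10}; color green → {1, 2, 3, 4, 9}.
That is already a proper 3-coloring.

Yes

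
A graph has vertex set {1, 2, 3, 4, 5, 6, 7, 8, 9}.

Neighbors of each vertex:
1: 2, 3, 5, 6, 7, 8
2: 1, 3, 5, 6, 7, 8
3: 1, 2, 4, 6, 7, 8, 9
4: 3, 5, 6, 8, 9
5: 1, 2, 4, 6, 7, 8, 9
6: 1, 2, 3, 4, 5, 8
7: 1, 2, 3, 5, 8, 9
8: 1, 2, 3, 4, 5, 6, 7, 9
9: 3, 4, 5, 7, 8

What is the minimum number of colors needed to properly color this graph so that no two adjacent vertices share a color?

1, 2, 3, 6, 8 are mutually adjacent (a clique of size 5), so at least 5 colors are needed.
A valid assignment using 5 colors: 1=e, 2=c, 3=b, 4=e, 5=b, 6=d, 7=d, 8=a, 9=c. Each edge has distinct colors on its endpoints.

5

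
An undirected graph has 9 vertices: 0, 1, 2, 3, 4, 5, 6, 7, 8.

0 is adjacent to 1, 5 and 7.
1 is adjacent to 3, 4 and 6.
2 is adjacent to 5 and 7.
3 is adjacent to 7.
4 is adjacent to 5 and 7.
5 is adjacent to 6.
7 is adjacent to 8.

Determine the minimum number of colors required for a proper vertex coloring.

1 and 3 are adjacent, so at least 2 colors are needed.
One proper 2-coloring: 0=blue, 1=red, 2=blue, 3=blue, 4=blue, 5=red, 6=blue, 7=red, 8=blue. No two adjacent vertices share a color.

2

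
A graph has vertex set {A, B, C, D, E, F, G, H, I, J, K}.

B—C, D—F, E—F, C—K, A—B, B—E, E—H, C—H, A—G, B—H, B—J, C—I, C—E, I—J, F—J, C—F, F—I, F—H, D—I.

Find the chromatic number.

C, E, F, H are mutually adjacent (a clique of size 4), so at least 4 colors are needed.
4 colors suffice: color 1 → {B, F, G, K}; color 2 → {A, C, D, J}; color 3 → {H, I}; color 4 → {E}. Each edge has distinct colors on its endpoints.

4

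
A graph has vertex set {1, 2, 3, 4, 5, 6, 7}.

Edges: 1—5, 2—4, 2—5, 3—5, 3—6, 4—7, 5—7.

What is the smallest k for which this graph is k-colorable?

2

2 and 4 are adjacent, so at least 2 colors are needed.
2 colors suffice: color a → {4, 5, 6}; color b → {1, 2, 3, 7}. No two adjacent vertices share a color.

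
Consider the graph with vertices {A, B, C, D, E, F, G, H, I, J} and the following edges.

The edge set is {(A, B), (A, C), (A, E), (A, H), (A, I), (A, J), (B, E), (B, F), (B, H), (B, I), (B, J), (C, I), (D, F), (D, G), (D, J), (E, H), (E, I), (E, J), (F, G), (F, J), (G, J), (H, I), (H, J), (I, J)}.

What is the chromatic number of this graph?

A, B, E, H, I, J form a clique, so at least 6 colors are needed.
6 colors suffice: color 1 → {C, J}; color 2 → {A, F}; color 3 → {B, G}; color 4 → {D, I}; color 5 → {E}; color 6 → {H}. Each edge has distinct colors on its endpoints.

6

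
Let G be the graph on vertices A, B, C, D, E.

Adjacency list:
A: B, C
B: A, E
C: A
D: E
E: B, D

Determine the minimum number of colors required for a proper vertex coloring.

2

B and E are adjacent, so at least 2 colors are needed.
2 colors suffice: color 1 → {B, C, D}; color 2 → {A, E}. Each edge has distinct colors on its endpoints.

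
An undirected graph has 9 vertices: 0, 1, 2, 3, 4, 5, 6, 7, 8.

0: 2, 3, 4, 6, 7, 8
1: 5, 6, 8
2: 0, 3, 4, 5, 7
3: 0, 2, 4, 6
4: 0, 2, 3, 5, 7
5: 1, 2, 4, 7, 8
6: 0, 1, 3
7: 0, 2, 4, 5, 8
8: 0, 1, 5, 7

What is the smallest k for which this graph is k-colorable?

2, 4, 5, 7 are pairwise adjacent (a clique of size 4), so at least 4 colors are needed.
4 colors suffice: color a → {0, 5}; color b → {1, 3, 7}; color c → {2, 6, 8}; color d → {4}. Every edge joins two different colors.

4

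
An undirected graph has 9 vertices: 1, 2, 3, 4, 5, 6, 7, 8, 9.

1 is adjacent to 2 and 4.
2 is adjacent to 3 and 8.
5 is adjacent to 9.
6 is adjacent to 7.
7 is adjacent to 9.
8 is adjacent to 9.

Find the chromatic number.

5 and 9 are adjacent, so at least 2 colors are needed.
2 colors suffice: color red → {2, 4, 6, 9}; color blue → {1, 3, 5, 7, 8}. No two adjacent vertices share a color.

2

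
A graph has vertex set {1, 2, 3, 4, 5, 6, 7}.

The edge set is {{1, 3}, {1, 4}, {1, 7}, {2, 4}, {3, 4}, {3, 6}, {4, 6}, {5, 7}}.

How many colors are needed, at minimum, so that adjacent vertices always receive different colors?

3, 4, 6 are mutually adjacent, so at least 3 colors are needed.
3 colors suffice: color a → {4, 7}; color b → {1, 2, 5, 6}; color c → {3}. No two adjacent vertices share a color.

3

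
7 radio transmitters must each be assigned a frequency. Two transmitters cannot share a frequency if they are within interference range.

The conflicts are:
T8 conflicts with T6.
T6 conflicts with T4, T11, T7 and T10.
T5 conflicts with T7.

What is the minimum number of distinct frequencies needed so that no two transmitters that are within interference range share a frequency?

2

T6 and T10 conflict, so at least 2 frequencies are needed.
2 frequencies suffice: frequency 1 → {T6, T5}; frequency 2 → {T8, T4, T11, T7, T10}. Each listed conflict is separated.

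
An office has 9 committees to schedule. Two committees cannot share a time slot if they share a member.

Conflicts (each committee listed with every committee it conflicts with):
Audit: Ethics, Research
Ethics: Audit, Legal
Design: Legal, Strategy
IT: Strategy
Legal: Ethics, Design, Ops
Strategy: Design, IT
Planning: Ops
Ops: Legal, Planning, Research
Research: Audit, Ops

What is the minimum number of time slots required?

The cycle Audit-Ethics-Legal-Ops-Research-Audit has odd length 5, so it cannot be 2-colored; at least 3 time slots are needed.
3 time slots suffice: time slot 1 → {Ethics, Design, IT, Ops}; time slot 2 → {Audit, Legal, Strategy, Planning}; time slot 3 → {Research}. Each listed conflict is separated.

3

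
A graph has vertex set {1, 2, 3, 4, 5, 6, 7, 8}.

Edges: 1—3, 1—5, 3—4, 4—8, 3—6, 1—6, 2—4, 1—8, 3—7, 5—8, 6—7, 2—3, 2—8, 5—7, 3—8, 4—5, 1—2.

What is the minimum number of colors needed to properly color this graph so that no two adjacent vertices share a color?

4

2, 3, 4, 8 are mutually adjacent (a clique of size 4), so at least 4 colors are needed.
4 colors suffice: color a → {3, 5}; color b → {7, 8}; color c → {1, 4}; color d → {2, 6}. Each edge has distinct colors on its endpoints.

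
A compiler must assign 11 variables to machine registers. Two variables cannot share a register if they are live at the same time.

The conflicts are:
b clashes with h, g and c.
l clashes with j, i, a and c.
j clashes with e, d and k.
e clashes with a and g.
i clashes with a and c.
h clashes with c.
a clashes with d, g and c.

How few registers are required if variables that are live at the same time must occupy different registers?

l, i, a, c pairwise conflict, so at least 4 registers are needed.
4 registers suffice: register 1 → {b, j, a}; register 2 → {e, d, k, c}; register 3 → {l, h, g}; register 4 → {i}. Each listed conflict is separated.

4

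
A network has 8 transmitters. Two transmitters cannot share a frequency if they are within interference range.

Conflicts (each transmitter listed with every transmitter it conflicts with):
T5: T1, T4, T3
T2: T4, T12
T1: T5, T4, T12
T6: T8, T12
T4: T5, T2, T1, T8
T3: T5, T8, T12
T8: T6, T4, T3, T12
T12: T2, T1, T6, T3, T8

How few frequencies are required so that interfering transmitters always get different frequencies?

T5, T1, T4 pairwise conflict, so at least 3 frequencies are needed.
Using 3 frequencies: T5=2, T2=2, T1=3, T6=3, T4=1, T3=3, T8=2, T12=1. No two conflicting transmitters share a frequency.

3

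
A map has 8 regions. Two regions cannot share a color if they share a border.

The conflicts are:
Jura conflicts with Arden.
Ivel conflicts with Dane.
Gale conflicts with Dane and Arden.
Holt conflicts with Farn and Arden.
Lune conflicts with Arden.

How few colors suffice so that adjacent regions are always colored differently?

2

Gale and Dane conflict, so at least 2 colors are needed.
2 colors suffice: color 1 → {Dane, Farn, Arden}; color 2 → {Jura, Ivel, Gale, Holt, Lune}. No two conflicting regions share a color.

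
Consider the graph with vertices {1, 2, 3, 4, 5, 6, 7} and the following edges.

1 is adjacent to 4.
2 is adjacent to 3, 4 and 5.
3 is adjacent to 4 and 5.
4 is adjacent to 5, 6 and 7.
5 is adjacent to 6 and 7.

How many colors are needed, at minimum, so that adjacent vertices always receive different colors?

2, 3, 4, 5 are mutually adjacent (a clique of size 4), so at least 4 colors are needed.
4 colors suffice: 1=b, 2=d, 3=c, 4=a, 5=b, 6=c, 7=c. Each edge has distinct colors on its endpoints.

4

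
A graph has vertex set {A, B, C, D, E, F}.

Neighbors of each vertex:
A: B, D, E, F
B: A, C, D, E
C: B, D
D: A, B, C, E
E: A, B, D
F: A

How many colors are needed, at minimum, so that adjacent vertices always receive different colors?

4

A, B, D, E form a clique, so at least 4 colors are needed.
4 colors suffice: color 1 → {D, F}; color 2 → {B}; color 3 → {A, C}; color 4 → {E}. Each edge has distinct colors on its endpoints.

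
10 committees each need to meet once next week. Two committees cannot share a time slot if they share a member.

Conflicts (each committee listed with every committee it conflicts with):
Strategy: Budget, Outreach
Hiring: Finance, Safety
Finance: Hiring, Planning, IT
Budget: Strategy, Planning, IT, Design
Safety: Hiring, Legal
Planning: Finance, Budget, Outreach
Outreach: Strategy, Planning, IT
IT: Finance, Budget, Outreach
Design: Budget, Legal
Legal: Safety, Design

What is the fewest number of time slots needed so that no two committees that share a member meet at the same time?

3

The cycle Safety-Hiring-Finance-Planning-Budget-Design-Legal-Safety has odd length 7, so it cannot be 2-colored; at least 3 time slots are needed.
3 time slots suffice: time slot 1 → {Finance, Budget, Safety, Outreach}; time slot 2 → {Strategy, Hiring, Planning, IT, Legal}; time slot 3 → {Design}. No two conflicting committees share a time slot.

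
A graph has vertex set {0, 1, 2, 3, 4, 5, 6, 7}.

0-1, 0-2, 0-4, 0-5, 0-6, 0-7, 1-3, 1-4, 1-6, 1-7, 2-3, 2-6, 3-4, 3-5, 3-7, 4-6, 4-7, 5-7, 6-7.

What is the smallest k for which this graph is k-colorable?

0, 1, 4, 6, 7 are pairwise adjacent (a clique of size 5), so at least 5 colors are needed.
5 colors suffice: color red → {0, 3}; color blue → {2, 7}; color green → {5, 6}; color yellow → {4}; color purple → {1}. No two adjacent vertices share a color.

5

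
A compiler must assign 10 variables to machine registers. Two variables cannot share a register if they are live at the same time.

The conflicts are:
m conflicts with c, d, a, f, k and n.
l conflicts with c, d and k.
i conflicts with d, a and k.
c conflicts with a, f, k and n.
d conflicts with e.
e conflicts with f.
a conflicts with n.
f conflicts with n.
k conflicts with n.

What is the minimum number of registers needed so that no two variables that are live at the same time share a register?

4

m, c, f, n all conflict with each other, so at least 4 registers are needed.
4 registers suffice: m=2, l=2, i=2, c=1, d=1, e=2, a=4, f=4, k=4, n=3. No two conflicting variables share a register.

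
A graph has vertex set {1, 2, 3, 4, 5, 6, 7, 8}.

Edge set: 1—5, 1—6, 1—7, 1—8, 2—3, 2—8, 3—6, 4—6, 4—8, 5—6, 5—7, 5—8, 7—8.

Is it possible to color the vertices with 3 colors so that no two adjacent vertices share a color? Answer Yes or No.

1, 5, 7, 8 form a clique, so at least 4 colors are needed.
So 3 colors are not enough.

No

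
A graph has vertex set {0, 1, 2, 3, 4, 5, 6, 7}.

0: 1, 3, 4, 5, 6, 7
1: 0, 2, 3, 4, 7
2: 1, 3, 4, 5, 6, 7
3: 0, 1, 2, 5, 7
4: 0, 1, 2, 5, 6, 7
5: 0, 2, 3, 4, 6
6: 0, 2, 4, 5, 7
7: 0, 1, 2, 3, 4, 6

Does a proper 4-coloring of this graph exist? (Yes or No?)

Yes

The chromatic number is 4. 1, 2, 4, 7 are mutually adjacent (a clique of size 4), so at least 4 colors are needed.
4 colors suffice: color a → {0, 2}; color b → {3, 4}; color c → {5, 7}; color d → {1, 6}.
That is already a proper 4-coloring.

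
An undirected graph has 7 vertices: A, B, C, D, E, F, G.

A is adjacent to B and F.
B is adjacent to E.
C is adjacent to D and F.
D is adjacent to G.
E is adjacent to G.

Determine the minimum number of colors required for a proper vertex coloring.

3

The cycle D-G-E-B-A-F-C-D has odd length 7, so it cannot be 2-colored; at least 3 colors are needed.
3 colors suffice: color 1 → {B, D, F}; color 2 → {A, C, E}; color 3 → {G}. Each edge has distinct colors on its endpoints.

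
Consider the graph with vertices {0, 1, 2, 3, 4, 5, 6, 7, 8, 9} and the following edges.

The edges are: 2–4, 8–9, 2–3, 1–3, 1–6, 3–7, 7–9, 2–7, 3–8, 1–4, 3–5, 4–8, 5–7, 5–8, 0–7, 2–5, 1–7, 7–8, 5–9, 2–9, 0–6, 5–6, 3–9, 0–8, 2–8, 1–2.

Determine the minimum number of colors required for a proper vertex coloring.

6

2, 3, 5, 7, 8, 9 form a clique, so at least 6 colors are needed.
One proper 6-coloring: 0=b, 1=c, 2=b, 3=d, 4=a, 5=e, 6=a, 7=a, 8=c, 9=f. No two adjacent vertices share a color.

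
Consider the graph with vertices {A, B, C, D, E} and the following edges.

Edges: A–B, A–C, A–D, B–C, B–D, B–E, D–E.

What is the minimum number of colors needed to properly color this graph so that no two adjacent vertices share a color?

3

A, B, D form a triangle, so at least 3 colors are needed.
3 colors suffice: A=3, B=1, C=2, D=2, E=3. Each edge has distinct colors on its endpoints.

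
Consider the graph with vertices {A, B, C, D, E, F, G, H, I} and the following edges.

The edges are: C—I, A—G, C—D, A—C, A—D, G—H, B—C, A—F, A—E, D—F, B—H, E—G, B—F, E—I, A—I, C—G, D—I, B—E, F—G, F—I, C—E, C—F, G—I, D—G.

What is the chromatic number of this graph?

6

A, C, D, F, G, I form a clique, so at least 6 colors are needed.
6 colors suffice: color 1 → {B, G}; color 2 → {C, H}; color 3 → {E, F}; color 4 → {A}; color 5 → {I}; color 6 → {D}. Each edge has distinct colors on its endpoints.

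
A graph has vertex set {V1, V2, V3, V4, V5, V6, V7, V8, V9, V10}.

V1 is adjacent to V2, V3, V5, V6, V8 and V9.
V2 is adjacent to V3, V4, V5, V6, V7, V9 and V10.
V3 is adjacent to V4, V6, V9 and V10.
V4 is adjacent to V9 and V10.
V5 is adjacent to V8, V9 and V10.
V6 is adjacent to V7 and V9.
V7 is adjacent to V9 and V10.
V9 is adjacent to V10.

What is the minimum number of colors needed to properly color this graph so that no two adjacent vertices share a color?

5

V1, V2, V3, V6, V9 are mutually adjacent (a clique of size 5), so at least 5 colors are needed.
5 colors suffice: color 1 → {V8, V9}; color 2 → {V2}; color 3 → {V3, V5, V7}; color 4 → {V1, V10}; color 5 → {V4, V6}. No two adjacent vertices share a color.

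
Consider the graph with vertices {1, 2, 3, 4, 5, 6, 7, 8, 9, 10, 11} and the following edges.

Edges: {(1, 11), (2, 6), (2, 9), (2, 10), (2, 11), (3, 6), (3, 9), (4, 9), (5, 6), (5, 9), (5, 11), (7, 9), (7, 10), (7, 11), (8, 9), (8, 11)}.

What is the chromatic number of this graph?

2

3 and 6 are adjacent, so at least 2 colors are needed.
2 colors suffice: 1=b, 2=b, 3=b, 4=b, 5=b, 6=a, 7=b, 8=b, 9=a, 10=a, 11=a. Every edge joins two different colors.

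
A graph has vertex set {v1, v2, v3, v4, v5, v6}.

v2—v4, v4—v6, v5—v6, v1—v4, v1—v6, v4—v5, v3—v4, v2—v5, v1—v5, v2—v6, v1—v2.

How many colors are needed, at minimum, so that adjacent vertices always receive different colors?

5

v1, v2, v4, v5, v6 form a clique, so at least 5 colors are needed.
5 colors suffice: color 1 → {v4}; color 2 → {v3, v6}; color 3 → {v2}; color 4 → {v5}; color 5 → {v1}. Every edge joins two different colors.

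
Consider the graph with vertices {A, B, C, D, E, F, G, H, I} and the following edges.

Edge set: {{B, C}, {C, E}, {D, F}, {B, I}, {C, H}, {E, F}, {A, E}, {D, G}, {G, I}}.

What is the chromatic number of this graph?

3

The cycle I-G-D-F-E-C-B-I has odd length 7, so it cannot be 2-colored; at least 3 colors are needed.
3 colors suffice: color 1 → {A, C, F, I}; color 2 → {B, D, E, H}; color 3 → {G}. Every edge joins two different colors.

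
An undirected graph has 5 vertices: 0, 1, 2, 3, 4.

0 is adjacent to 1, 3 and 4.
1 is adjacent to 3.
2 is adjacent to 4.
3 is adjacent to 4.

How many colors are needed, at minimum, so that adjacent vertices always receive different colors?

3

0, 3, 4 are pairwise adjacent, so at least 3 colors are needed.
One proper 3-coloring: 0=green, 1=red, 2=blue, 3=blue, 4=red. No two adjacent vertices share a color.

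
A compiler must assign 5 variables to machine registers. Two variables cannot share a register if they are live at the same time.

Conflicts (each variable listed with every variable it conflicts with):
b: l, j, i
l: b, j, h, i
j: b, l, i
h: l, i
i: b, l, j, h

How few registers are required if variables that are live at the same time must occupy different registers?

4

b, l, j, i pairwise conflict, so at least 4 registers are needed.
4 registers suffice: register 1 → {i}; register 2 → {l}; register 3 → {b, h}; register 4 → {j}. No two conflicting variables share a register.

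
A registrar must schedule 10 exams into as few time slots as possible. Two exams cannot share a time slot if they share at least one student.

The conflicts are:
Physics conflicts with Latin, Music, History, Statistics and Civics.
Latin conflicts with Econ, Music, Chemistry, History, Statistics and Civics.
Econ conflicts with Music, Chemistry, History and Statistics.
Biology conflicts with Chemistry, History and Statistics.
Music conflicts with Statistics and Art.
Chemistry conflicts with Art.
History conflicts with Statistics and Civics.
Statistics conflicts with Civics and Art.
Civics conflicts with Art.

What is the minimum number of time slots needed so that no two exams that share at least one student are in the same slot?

5

Physics, Latin, History, Statistics, Civics all conflict with each other, so at least 5 time slots are needed.
Using 5 time slots: Physics=5, Latin=2, Econ=4, Biology=2, Music=3, Chemistry=1, History=3, Statistics=1, Civics=4, Art=2. Each listed conflict is separated.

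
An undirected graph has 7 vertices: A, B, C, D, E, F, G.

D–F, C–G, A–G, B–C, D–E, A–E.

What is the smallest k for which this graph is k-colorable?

D and F are adjacent, so at least 2 colors are needed.
2 colors suffice: color 1 → {A, C, D}; color 2 → {B, E, F, G}. Every edge joins two different colors.

2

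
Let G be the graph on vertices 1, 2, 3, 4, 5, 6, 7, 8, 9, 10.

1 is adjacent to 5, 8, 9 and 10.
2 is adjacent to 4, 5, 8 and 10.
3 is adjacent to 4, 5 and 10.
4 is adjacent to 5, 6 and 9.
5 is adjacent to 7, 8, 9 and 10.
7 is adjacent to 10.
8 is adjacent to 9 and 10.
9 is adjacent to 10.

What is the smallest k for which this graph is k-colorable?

5

1, 5, 8, 9, 10 are mutually adjacent (a clique of size 5), so at least 5 colors are needed.
A valid assignment using 5 colors: 1=e, 2=c, 3=c, 4=b, 5=a, 6=a, 7=c, 8=d, 9=c, 10=b. Every edge joins two different colors.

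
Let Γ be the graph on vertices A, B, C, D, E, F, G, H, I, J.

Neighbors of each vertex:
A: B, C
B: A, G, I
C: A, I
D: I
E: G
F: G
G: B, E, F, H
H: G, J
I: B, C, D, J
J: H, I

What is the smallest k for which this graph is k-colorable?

3

The cycle I-J-H-G-B-I has odd length 5, so it cannot be 2-colored; at least 3 colors are needed.
A valid assignment using 3 colors: A=1, B=2, C=2, D=2, E=2, F=2, G=1, H=2, I=1, J=3. Each edge has distinct colors on its endpoints.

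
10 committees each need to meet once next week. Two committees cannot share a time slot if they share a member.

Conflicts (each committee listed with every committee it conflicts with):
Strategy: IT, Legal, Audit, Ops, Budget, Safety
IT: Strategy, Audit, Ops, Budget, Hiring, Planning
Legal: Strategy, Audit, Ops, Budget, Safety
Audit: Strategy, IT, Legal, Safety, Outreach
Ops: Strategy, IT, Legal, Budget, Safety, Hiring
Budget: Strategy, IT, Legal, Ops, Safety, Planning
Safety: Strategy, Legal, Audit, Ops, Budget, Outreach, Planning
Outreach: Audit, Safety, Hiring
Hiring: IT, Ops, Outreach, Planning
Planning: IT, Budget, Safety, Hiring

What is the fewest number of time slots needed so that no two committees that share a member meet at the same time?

5

Strategy, Legal, Ops, Budget, Safety are mutually in conflict, so at least 5 time slots are needed.
5 time slots suffice: Strategy=3, IT=1, Legal=5, Audit=2, Ops=2, Budget=4, Safety=1, Outreach=4, Hiring=3, Planning=2. No two conflicting committees share a time slot.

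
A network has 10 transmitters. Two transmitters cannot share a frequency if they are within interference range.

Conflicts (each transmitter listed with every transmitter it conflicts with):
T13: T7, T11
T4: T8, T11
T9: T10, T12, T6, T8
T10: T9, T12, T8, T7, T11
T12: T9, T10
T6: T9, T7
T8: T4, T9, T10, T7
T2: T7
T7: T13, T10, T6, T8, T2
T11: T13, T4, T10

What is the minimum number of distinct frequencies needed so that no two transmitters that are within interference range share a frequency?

3

T10, T8, T7 all conflict with each other, so at least 3 frequencies are needed.
Using 3 frequencies: T13=2, T4=2, T9=1, T10=2, T12=3, T6=2, T8=3, T2=2, T7=1, T11=1. Each listed conflict is separated.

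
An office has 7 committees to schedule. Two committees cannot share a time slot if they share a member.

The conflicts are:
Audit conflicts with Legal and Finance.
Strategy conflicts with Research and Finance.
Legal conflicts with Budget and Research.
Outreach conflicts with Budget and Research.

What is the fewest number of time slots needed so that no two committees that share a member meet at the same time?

3

The cycle Audit-Legal-Research-Strategy-Finance-Audit has odd length 5, so it cannot be 2-colored; at least 3 time slots are needed.
3 time slots suffice: time slot 1 → {Audit, Budget, Research}; time slot 2 → {Legal, Outreach, Finance}; time slot 3 → {Strategy}. Each listed conflict is separated.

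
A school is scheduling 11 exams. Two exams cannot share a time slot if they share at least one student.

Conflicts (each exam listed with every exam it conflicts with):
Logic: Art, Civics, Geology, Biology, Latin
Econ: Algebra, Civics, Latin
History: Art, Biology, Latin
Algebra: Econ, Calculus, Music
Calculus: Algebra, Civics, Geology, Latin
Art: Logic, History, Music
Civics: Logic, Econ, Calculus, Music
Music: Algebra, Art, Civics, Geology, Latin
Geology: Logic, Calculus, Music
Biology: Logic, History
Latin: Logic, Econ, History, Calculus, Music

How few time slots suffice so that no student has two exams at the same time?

Logic and Art conflict, so at least 2 time slots are needed.
2 time slots suffice: time slot 1 → {Logic, Econ, History, Calculus, Music}; time slot 2 → {Algebra, Art, Civics, Geology, Biology, Latin}. Every pair that conflicts lands in different time slots.

2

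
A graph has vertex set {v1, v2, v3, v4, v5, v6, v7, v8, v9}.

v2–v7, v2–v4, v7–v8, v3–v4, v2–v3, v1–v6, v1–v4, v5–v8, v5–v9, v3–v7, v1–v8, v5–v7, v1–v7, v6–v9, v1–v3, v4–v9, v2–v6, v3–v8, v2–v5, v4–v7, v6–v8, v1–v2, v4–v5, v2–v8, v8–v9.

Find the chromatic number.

v1, v2, v3, v7, v8 form a clique, so at least 5 colors are needed.
A valid assignment using 5 colors: v1=3, v2=2, v3=5, v4=1, v5=3, v6=4, v7=4, v8=1, v9=2. Each edge has distinct colors on its endpoints.

5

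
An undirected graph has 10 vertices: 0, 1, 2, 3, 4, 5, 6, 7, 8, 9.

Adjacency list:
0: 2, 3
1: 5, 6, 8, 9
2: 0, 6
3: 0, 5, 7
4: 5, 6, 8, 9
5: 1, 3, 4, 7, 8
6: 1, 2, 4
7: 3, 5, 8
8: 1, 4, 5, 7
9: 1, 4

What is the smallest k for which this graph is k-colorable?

1, 5, 8 are pairwise adjacent, so at least 3 colors are needed.
One proper 3-coloring: 0=a, 1=c, 2=b, 3=b, 4=c, 5=a, 6=a, 7=c, 8=b, 9=a. Every edge joins two different colors.

3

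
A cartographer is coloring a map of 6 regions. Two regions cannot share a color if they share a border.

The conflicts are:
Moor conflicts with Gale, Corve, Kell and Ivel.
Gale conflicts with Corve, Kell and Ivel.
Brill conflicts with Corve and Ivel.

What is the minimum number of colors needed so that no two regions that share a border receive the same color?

Moor, Gale, Kell are mutually in conflict, so at least 3 colors are needed.
3 colors suffice: color 1 → {Gale, Brill}; color 2 → {Moor}; color 3 → {Corve, Kell, Ivel}. Each listed conflict is separated.

3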